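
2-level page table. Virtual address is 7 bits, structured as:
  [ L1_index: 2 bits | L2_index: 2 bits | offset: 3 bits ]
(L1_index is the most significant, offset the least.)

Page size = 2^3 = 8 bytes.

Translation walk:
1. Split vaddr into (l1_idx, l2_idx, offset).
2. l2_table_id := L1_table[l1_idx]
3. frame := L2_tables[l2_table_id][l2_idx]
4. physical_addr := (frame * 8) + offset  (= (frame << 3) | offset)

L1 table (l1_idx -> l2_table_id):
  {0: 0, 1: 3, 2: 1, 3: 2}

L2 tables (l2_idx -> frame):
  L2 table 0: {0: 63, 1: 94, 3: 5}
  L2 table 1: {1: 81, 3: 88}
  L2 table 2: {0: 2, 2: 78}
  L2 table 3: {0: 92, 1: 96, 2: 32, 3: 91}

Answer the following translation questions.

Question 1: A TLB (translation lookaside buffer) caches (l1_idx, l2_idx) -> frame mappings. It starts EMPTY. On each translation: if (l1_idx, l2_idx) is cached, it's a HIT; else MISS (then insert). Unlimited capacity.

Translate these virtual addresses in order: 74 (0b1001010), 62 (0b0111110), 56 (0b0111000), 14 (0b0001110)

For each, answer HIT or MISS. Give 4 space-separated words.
vaddr=74: (2,1) not in TLB -> MISS, insert
vaddr=62: (1,3) not in TLB -> MISS, insert
vaddr=56: (1,3) in TLB -> HIT
vaddr=14: (0,1) not in TLB -> MISS, insert

Answer: MISS MISS HIT MISS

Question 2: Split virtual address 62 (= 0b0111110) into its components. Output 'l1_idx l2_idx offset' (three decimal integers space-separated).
vaddr = 62 = 0b0111110
  top 2 bits -> l1_idx = 1
  next 2 bits -> l2_idx = 3
  bottom 3 bits -> offset = 6

Answer: 1 3 6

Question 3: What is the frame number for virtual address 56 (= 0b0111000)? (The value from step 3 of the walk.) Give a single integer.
vaddr = 56: l1_idx=1, l2_idx=3
L1[1] = 3; L2[3][3] = 91

Answer: 91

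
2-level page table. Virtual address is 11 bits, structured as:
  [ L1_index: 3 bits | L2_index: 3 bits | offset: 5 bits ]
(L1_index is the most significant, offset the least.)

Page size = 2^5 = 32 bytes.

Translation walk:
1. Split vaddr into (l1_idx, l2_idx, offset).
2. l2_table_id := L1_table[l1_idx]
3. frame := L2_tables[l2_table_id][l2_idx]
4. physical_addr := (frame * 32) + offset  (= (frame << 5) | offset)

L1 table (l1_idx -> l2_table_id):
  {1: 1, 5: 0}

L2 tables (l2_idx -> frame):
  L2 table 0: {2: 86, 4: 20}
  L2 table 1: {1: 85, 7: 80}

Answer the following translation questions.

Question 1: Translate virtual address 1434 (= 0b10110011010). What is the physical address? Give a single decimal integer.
vaddr = 1434 = 0b10110011010
Split: l1_idx=5, l2_idx=4, offset=26
L1[5] = 0
L2[0][4] = 20
paddr = 20 * 32 + 26 = 666

Answer: 666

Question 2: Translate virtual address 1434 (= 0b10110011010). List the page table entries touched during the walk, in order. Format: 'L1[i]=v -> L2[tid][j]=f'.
vaddr = 1434 = 0b10110011010
Split: l1_idx=5, l2_idx=4, offset=26

Answer: L1[5]=0 -> L2[0][4]=20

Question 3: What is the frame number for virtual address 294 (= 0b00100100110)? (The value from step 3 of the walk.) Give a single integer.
Answer: 85

Derivation:
vaddr = 294: l1_idx=1, l2_idx=1
L1[1] = 1; L2[1][1] = 85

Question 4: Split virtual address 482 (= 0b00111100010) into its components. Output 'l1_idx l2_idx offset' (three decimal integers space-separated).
Answer: 1 7 2

Derivation:
vaddr = 482 = 0b00111100010
  top 3 bits -> l1_idx = 1
  next 3 bits -> l2_idx = 7
  bottom 5 bits -> offset = 2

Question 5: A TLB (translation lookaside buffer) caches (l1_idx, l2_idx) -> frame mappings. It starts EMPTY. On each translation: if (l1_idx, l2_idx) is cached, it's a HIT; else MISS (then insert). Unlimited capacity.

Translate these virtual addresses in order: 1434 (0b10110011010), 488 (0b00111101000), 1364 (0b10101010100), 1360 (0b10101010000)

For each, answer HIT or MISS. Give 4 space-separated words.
Answer: MISS MISS MISS HIT

Derivation:
vaddr=1434: (5,4) not in TLB -> MISS, insert
vaddr=488: (1,7) not in TLB -> MISS, insert
vaddr=1364: (5,2) not in TLB -> MISS, insert
vaddr=1360: (5,2) in TLB -> HIT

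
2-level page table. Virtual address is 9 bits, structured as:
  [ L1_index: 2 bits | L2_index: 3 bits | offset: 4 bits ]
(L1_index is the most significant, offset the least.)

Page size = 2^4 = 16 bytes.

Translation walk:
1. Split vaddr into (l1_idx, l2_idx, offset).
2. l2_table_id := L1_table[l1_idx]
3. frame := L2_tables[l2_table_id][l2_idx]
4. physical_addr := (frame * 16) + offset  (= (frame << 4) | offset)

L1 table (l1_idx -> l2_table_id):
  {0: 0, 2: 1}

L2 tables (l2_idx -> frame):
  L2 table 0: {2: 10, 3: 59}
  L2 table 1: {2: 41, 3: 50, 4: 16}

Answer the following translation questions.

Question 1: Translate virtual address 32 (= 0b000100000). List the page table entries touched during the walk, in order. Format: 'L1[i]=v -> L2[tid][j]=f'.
vaddr = 32 = 0b000100000
Split: l1_idx=0, l2_idx=2, offset=0

Answer: L1[0]=0 -> L2[0][2]=10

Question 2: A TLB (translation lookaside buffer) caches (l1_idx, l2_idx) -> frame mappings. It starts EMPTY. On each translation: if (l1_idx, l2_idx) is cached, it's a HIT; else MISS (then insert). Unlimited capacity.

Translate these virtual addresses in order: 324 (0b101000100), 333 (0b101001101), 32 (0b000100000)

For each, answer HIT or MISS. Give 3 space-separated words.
Answer: MISS HIT MISS

Derivation:
vaddr=324: (2,4) not in TLB -> MISS, insert
vaddr=333: (2,4) in TLB -> HIT
vaddr=32: (0,2) not in TLB -> MISS, insert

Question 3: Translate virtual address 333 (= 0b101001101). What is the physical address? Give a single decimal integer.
vaddr = 333 = 0b101001101
Split: l1_idx=2, l2_idx=4, offset=13
L1[2] = 1
L2[1][4] = 16
paddr = 16 * 16 + 13 = 269

Answer: 269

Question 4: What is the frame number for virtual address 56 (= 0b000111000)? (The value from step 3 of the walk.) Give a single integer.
Answer: 59

Derivation:
vaddr = 56: l1_idx=0, l2_idx=3
L1[0] = 0; L2[0][3] = 59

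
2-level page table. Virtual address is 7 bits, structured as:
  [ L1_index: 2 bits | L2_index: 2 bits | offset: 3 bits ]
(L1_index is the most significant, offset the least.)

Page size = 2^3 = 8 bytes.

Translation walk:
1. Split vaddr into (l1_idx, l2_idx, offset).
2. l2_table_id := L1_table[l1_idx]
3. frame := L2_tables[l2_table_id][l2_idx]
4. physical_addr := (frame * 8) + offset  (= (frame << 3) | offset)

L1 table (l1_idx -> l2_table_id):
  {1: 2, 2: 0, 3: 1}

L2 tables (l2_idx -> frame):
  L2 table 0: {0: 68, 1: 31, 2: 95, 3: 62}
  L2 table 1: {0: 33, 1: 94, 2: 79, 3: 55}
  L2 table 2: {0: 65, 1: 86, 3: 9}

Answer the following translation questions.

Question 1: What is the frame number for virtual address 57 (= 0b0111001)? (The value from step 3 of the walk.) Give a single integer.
Answer: 9

Derivation:
vaddr = 57: l1_idx=1, l2_idx=3
L1[1] = 2; L2[2][3] = 9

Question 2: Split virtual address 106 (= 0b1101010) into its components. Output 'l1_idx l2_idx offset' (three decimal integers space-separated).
Answer: 3 1 2

Derivation:
vaddr = 106 = 0b1101010
  top 2 bits -> l1_idx = 3
  next 2 bits -> l2_idx = 1
  bottom 3 bits -> offset = 2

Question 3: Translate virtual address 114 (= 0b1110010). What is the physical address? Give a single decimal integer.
vaddr = 114 = 0b1110010
Split: l1_idx=3, l2_idx=2, offset=2
L1[3] = 1
L2[1][2] = 79
paddr = 79 * 8 + 2 = 634

Answer: 634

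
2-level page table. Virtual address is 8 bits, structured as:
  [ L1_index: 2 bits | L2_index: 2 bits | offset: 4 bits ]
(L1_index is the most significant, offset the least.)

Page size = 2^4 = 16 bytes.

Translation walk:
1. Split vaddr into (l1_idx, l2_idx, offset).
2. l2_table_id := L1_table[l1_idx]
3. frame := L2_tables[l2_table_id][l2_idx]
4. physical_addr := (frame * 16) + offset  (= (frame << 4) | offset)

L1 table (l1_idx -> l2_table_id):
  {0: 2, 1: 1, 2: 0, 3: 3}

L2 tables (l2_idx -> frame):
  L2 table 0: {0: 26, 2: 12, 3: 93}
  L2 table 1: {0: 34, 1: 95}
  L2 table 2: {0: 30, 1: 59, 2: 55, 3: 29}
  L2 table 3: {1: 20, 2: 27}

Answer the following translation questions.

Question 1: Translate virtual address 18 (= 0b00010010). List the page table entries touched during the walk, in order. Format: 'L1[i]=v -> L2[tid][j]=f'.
Answer: L1[0]=2 -> L2[2][1]=59

Derivation:
vaddr = 18 = 0b00010010
Split: l1_idx=0, l2_idx=1, offset=2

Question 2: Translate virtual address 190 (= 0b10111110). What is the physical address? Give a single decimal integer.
Answer: 1502

Derivation:
vaddr = 190 = 0b10111110
Split: l1_idx=2, l2_idx=3, offset=14
L1[2] = 0
L2[0][3] = 93
paddr = 93 * 16 + 14 = 1502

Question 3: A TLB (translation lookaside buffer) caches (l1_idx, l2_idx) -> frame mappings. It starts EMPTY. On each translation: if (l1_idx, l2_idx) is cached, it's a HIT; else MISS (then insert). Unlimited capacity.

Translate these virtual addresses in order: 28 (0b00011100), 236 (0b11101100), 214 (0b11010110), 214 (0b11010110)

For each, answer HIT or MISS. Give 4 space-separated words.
vaddr=28: (0,1) not in TLB -> MISS, insert
vaddr=236: (3,2) not in TLB -> MISS, insert
vaddr=214: (3,1) not in TLB -> MISS, insert
vaddr=214: (3,1) in TLB -> HIT

Answer: MISS MISS MISS HIT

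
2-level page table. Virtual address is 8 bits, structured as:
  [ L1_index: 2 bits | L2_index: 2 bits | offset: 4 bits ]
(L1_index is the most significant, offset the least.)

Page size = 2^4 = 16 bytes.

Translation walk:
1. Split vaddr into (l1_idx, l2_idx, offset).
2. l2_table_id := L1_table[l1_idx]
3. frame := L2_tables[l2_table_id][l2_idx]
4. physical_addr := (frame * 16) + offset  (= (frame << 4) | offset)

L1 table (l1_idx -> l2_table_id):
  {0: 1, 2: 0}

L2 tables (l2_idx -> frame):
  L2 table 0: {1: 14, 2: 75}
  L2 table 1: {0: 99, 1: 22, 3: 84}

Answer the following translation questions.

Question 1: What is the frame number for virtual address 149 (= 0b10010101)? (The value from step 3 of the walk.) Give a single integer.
vaddr = 149: l1_idx=2, l2_idx=1
L1[2] = 0; L2[0][1] = 14

Answer: 14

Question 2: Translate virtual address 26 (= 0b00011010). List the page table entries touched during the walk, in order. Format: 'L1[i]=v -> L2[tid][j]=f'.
vaddr = 26 = 0b00011010
Split: l1_idx=0, l2_idx=1, offset=10

Answer: L1[0]=1 -> L2[1][1]=22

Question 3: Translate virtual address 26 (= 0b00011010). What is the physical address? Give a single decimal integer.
vaddr = 26 = 0b00011010
Split: l1_idx=0, l2_idx=1, offset=10
L1[0] = 1
L2[1][1] = 22
paddr = 22 * 16 + 10 = 362

Answer: 362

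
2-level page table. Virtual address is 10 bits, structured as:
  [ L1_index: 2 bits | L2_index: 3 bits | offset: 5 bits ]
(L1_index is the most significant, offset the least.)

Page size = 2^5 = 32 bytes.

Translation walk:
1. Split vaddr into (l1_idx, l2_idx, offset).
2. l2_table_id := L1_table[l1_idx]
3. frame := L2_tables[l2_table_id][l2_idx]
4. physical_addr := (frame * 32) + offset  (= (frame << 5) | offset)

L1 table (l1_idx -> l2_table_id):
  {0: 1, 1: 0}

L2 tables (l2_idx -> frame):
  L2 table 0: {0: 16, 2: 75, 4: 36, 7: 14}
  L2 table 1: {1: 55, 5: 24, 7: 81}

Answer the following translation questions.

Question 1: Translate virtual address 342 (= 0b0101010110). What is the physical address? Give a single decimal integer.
Answer: 2422

Derivation:
vaddr = 342 = 0b0101010110
Split: l1_idx=1, l2_idx=2, offset=22
L1[1] = 0
L2[0][2] = 75
paddr = 75 * 32 + 22 = 2422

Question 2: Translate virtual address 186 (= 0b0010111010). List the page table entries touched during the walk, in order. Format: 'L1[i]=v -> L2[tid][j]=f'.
vaddr = 186 = 0b0010111010
Split: l1_idx=0, l2_idx=5, offset=26

Answer: L1[0]=1 -> L2[1][5]=24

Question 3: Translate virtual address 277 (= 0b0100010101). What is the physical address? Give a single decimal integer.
vaddr = 277 = 0b0100010101
Split: l1_idx=1, l2_idx=0, offset=21
L1[1] = 0
L2[0][0] = 16
paddr = 16 * 32 + 21 = 533

Answer: 533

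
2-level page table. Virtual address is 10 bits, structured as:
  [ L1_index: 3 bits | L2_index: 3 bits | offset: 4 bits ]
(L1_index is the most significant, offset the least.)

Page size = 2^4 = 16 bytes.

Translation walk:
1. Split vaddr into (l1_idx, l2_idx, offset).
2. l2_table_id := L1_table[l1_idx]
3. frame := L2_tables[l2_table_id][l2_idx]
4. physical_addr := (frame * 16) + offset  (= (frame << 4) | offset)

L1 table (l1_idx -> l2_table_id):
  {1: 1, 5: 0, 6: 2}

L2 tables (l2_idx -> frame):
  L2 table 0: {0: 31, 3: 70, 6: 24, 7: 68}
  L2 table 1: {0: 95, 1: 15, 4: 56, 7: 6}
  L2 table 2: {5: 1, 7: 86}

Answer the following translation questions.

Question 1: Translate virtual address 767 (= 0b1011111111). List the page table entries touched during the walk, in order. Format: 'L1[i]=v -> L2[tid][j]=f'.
Answer: L1[5]=0 -> L2[0][7]=68

Derivation:
vaddr = 767 = 0b1011111111
Split: l1_idx=5, l2_idx=7, offset=15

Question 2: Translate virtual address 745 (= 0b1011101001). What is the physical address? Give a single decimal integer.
vaddr = 745 = 0b1011101001
Split: l1_idx=5, l2_idx=6, offset=9
L1[5] = 0
L2[0][6] = 24
paddr = 24 * 16 + 9 = 393

Answer: 393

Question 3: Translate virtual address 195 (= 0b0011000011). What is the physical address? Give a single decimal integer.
Answer: 899

Derivation:
vaddr = 195 = 0b0011000011
Split: l1_idx=1, l2_idx=4, offset=3
L1[1] = 1
L2[1][4] = 56
paddr = 56 * 16 + 3 = 899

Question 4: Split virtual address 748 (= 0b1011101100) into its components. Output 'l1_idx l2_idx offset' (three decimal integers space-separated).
vaddr = 748 = 0b1011101100
  top 3 bits -> l1_idx = 5
  next 3 bits -> l2_idx = 6
  bottom 4 bits -> offset = 12

Answer: 5 6 12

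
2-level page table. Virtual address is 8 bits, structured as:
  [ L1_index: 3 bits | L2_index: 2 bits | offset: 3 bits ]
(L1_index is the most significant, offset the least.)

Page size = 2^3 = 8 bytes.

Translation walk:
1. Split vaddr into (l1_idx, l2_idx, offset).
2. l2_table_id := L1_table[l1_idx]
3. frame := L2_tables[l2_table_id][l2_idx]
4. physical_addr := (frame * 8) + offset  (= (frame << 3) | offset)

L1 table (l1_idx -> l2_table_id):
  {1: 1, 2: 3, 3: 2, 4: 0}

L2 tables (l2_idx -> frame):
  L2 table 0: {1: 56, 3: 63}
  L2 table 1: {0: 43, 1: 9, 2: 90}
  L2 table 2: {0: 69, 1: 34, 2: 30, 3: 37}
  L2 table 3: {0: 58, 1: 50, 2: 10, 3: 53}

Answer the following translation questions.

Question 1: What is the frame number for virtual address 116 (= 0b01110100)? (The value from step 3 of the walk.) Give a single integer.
vaddr = 116: l1_idx=3, l2_idx=2
L1[3] = 2; L2[2][2] = 30

Answer: 30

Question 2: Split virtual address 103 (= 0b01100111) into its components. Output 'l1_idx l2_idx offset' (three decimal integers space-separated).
vaddr = 103 = 0b01100111
  top 3 bits -> l1_idx = 3
  next 2 bits -> l2_idx = 0
  bottom 3 bits -> offset = 7

Answer: 3 0 7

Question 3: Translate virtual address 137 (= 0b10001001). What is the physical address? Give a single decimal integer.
Answer: 449

Derivation:
vaddr = 137 = 0b10001001
Split: l1_idx=4, l2_idx=1, offset=1
L1[4] = 0
L2[0][1] = 56
paddr = 56 * 8 + 1 = 449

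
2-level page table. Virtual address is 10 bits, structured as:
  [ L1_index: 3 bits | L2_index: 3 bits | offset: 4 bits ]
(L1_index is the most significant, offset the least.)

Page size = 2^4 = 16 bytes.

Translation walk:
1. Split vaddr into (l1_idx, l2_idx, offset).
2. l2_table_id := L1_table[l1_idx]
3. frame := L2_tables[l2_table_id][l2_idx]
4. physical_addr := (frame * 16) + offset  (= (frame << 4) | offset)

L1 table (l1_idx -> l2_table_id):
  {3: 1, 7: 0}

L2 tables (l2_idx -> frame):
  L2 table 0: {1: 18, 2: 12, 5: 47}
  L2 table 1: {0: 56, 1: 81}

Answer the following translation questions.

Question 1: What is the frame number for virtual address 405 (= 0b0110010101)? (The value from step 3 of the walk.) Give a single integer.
Answer: 81

Derivation:
vaddr = 405: l1_idx=3, l2_idx=1
L1[3] = 1; L2[1][1] = 81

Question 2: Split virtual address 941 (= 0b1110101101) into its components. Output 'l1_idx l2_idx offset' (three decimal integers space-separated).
vaddr = 941 = 0b1110101101
  top 3 bits -> l1_idx = 7
  next 3 bits -> l2_idx = 2
  bottom 4 bits -> offset = 13

Answer: 7 2 13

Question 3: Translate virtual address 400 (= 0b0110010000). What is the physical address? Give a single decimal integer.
Answer: 1296

Derivation:
vaddr = 400 = 0b0110010000
Split: l1_idx=3, l2_idx=1, offset=0
L1[3] = 1
L2[1][1] = 81
paddr = 81 * 16 + 0 = 1296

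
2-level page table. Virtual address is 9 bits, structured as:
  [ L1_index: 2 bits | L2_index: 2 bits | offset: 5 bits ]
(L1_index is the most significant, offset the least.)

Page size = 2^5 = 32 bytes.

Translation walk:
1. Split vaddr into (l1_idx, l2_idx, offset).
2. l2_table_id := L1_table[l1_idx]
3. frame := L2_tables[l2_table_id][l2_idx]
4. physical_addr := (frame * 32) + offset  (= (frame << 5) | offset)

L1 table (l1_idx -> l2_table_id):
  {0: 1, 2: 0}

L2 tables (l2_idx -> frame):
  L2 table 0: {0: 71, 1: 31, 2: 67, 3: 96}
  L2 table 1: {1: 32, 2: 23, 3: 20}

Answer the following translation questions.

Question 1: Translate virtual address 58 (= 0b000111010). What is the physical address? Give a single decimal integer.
vaddr = 58 = 0b000111010
Split: l1_idx=0, l2_idx=1, offset=26
L1[0] = 1
L2[1][1] = 32
paddr = 32 * 32 + 26 = 1050

Answer: 1050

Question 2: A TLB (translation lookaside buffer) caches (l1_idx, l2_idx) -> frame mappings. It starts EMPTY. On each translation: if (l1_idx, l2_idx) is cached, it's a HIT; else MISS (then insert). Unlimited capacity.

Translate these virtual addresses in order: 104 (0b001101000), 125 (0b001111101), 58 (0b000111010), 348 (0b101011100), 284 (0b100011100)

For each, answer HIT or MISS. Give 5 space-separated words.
Answer: MISS HIT MISS MISS MISS

Derivation:
vaddr=104: (0,3) not in TLB -> MISS, insert
vaddr=125: (0,3) in TLB -> HIT
vaddr=58: (0,1) not in TLB -> MISS, insert
vaddr=348: (2,2) not in TLB -> MISS, insert
vaddr=284: (2,0) not in TLB -> MISS, insert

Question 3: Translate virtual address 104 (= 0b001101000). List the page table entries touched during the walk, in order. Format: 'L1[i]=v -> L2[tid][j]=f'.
Answer: L1[0]=1 -> L2[1][3]=20

Derivation:
vaddr = 104 = 0b001101000
Split: l1_idx=0, l2_idx=3, offset=8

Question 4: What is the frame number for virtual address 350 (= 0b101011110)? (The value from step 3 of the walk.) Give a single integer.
Answer: 67

Derivation:
vaddr = 350: l1_idx=2, l2_idx=2
L1[2] = 0; L2[0][2] = 67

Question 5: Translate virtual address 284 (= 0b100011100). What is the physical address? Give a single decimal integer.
vaddr = 284 = 0b100011100
Split: l1_idx=2, l2_idx=0, offset=28
L1[2] = 0
L2[0][0] = 71
paddr = 71 * 32 + 28 = 2300

Answer: 2300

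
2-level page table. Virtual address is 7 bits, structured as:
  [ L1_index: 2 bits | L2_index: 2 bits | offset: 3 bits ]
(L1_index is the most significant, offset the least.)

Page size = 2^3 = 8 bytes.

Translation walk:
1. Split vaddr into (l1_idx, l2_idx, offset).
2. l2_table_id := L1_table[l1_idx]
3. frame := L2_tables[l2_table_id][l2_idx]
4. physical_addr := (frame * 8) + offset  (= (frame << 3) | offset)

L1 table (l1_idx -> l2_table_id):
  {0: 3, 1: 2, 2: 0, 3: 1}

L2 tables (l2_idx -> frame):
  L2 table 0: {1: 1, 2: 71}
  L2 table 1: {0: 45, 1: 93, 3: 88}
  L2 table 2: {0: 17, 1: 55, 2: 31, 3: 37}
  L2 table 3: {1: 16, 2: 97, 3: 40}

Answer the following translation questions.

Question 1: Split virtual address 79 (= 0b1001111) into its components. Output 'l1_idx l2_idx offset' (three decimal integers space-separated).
Answer: 2 1 7

Derivation:
vaddr = 79 = 0b1001111
  top 2 bits -> l1_idx = 2
  next 2 bits -> l2_idx = 1
  bottom 3 bits -> offset = 7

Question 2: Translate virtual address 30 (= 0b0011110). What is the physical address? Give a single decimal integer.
Answer: 326

Derivation:
vaddr = 30 = 0b0011110
Split: l1_idx=0, l2_idx=3, offset=6
L1[0] = 3
L2[3][3] = 40
paddr = 40 * 8 + 6 = 326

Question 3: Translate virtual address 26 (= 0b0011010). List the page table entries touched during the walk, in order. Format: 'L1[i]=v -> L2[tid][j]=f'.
Answer: L1[0]=3 -> L2[3][3]=40

Derivation:
vaddr = 26 = 0b0011010
Split: l1_idx=0, l2_idx=3, offset=2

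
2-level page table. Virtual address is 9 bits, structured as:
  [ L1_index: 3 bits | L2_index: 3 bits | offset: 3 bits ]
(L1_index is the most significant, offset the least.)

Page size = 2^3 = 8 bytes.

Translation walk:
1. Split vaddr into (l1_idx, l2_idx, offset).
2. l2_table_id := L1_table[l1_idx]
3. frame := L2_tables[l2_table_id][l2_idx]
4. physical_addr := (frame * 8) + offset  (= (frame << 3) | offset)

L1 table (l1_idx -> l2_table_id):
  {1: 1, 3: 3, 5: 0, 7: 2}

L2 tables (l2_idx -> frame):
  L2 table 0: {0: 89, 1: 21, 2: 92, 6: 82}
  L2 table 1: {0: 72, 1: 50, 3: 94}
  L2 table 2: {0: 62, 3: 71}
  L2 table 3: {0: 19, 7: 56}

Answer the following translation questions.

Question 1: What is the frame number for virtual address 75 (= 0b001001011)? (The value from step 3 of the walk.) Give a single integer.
vaddr = 75: l1_idx=1, l2_idx=1
L1[1] = 1; L2[1][1] = 50

Answer: 50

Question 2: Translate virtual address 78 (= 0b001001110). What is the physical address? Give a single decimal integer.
Answer: 406

Derivation:
vaddr = 78 = 0b001001110
Split: l1_idx=1, l2_idx=1, offset=6
L1[1] = 1
L2[1][1] = 50
paddr = 50 * 8 + 6 = 406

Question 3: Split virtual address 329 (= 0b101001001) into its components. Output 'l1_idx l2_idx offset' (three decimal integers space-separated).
vaddr = 329 = 0b101001001
  top 3 bits -> l1_idx = 5
  next 3 bits -> l2_idx = 1
  bottom 3 bits -> offset = 1

Answer: 5 1 1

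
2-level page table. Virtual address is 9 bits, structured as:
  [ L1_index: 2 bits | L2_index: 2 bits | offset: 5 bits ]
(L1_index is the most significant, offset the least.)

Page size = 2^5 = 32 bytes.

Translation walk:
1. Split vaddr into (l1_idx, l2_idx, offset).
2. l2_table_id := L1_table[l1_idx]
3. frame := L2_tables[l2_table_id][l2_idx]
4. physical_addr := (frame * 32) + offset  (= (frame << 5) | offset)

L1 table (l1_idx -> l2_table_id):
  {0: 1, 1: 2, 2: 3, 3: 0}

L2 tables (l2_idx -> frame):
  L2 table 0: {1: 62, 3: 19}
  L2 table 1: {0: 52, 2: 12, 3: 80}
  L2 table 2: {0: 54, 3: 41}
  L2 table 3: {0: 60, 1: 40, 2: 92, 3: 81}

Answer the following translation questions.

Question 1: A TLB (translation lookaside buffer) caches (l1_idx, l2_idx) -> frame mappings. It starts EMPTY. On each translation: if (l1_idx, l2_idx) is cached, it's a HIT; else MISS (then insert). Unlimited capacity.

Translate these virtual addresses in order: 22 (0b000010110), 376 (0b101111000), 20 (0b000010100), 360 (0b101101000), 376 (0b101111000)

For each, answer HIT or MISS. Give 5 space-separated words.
vaddr=22: (0,0) not in TLB -> MISS, insert
vaddr=376: (2,3) not in TLB -> MISS, insert
vaddr=20: (0,0) in TLB -> HIT
vaddr=360: (2,3) in TLB -> HIT
vaddr=376: (2,3) in TLB -> HIT

Answer: MISS MISS HIT HIT HIT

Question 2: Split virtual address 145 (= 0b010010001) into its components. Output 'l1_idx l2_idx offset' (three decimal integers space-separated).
Answer: 1 0 17

Derivation:
vaddr = 145 = 0b010010001
  top 2 bits -> l1_idx = 1
  next 2 bits -> l2_idx = 0
  bottom 5 bits -> offset = 17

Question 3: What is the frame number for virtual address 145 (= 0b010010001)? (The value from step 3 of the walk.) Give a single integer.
vaddr = 145: l1_idx=1, l2_idx=0
L1[1] = 2; L2[2][0] = 54

Answer: 54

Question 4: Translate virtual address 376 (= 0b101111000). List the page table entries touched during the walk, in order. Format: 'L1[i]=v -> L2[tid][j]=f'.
vaddr = 376 = 0b101111000
Split: l1_idx=2, l2_idx=3, offset=24

Answer: L1[2]=3 -> L2[3][3]=81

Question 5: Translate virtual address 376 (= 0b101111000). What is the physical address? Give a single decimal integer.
vaddr = 376 = 0b101111000
Split: l1_idx=2, l2_idx=3, offset=24
L1[2] = 3
L2[3][3] = 81
paddr = 81 * 32 + 24 = 2616

Answer: 2616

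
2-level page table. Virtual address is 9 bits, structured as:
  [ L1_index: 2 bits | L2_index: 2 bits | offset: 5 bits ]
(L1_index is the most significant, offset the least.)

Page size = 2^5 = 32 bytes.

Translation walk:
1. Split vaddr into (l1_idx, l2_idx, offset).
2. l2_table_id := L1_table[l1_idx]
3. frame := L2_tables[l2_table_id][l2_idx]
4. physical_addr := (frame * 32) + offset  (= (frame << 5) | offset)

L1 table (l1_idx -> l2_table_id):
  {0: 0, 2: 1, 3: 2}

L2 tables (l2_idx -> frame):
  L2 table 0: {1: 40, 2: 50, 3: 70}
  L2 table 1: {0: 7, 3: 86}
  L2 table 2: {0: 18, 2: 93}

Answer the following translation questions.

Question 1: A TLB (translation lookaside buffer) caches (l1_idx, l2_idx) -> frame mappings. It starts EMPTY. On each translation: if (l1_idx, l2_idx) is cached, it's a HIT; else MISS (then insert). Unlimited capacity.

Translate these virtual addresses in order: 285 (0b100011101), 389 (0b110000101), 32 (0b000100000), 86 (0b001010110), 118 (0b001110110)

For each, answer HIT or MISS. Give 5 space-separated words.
vaddr=285: (2,0) not in TLB -> MISS, insert
vaddr=389: (3,0) not in TLB -> MISS, insert
vaddr=32: (0,1) not in TLB -> MISS, insert
vaddr=86: (0,2) not in TLB -> MISS, insert
vaddr=118: (0,3) not in TLB -> MISS, insert

Answer: MISS MISS MISS MISS MISS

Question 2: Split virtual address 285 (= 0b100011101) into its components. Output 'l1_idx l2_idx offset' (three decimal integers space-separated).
Answer: 2 0 29

Derivation:
vaddr = 285 = 0b100011101
  top 2 bits -> l1_idx = 2
  next 2 bits -> l2_idx = 0
  bottom 5 bits -> offset = 29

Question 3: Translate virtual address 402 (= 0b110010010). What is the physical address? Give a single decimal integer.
vaddr = 402 = 0b110010010
Split: l1_idx=3, l2_idx=0, offset=18
L1[3] = 2
L2[2][0] = 18
paddr = 18 * 32 + 18 = 594

Answer: 594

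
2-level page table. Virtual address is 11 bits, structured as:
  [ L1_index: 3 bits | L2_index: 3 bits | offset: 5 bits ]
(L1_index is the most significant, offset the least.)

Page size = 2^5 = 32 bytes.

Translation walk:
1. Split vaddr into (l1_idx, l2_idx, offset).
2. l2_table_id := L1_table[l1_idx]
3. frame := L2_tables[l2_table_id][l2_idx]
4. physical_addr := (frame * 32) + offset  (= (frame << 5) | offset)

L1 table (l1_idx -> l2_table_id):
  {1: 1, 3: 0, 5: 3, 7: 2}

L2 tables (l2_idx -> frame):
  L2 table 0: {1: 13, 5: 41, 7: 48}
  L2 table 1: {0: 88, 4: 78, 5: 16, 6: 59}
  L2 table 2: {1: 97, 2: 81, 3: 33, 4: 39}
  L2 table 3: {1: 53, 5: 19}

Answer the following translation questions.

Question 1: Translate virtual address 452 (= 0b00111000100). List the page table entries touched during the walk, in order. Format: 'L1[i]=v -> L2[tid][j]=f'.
vaddr = 452 = 0b00111000100
Split: l1_idx=1, l2_idx=6, offset=4

Answer: L1[1]=1 -> L2[1][6]=59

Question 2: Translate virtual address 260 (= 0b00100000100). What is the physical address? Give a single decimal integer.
vaddr = 260 = 0b00100000100
Split: l1_idx=1, l2_idx=0, offset=4
L1[1] = 1
L2[1][0] = 88
paddr = 88 * 32 + 4 = 2820

Answer: 2820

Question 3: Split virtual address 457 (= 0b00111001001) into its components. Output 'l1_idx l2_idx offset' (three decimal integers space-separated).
vaddr = 457 = 0b00111001001
  top 3 bits -> l1_idx = 1
  next 3 bits -> l2_idx = 6
  bottom 5 bits -> offset = 9

Answer: 1 6 9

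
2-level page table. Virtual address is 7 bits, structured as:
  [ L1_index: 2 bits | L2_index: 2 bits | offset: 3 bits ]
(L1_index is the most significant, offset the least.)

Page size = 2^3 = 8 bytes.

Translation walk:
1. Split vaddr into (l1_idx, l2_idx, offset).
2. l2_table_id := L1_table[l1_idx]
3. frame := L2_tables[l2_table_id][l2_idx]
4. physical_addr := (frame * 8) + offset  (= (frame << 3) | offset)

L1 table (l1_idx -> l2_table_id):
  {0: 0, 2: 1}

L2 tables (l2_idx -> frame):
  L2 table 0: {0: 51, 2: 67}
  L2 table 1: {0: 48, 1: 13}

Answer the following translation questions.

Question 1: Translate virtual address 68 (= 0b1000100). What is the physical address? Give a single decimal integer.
Answer: 388

Derivation:
vaddr = 68 = 0b1000100
Split: l1_idx=2, l2_idx=0, offset=4
L1[2] = 1
L2[1][0] = 48
paddr = 48 * 8 + 4 = 388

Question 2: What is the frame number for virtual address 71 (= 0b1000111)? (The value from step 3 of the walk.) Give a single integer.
Answer: 48

Derivation:
vaddr = 71: l1_idx=2, l2_idx=0
L1[2] = 1; L2[1][0] = 48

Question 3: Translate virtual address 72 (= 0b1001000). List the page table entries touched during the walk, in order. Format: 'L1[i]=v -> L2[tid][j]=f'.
Answer: L1[2]=1 -> L2[1][1]=13

Derivation:
vaddr = 72 = 0b1001000
Split: l1_idx=2, l2_idx=1, offset=0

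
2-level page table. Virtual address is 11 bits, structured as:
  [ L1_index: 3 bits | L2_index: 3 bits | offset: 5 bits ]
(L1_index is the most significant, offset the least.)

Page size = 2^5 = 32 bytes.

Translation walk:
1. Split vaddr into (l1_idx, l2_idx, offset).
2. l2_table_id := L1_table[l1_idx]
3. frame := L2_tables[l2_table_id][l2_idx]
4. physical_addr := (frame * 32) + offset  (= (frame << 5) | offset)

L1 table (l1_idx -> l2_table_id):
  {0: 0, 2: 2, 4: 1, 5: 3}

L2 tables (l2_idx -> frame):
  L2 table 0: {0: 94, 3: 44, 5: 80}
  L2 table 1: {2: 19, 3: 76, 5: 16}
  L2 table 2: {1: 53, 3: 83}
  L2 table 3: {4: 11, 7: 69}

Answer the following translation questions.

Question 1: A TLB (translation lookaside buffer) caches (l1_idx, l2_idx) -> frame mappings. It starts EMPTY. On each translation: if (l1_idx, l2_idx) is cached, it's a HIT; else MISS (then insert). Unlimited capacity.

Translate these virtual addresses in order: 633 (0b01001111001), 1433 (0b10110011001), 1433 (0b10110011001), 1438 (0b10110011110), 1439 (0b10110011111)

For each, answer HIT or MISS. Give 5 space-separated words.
vaddr=633: (2,3) not in TLB -> MISS, insert
vaddr=1433: (5,4) not in TLB -> MISS, insert
vaddr=1433: (5,4) in TLB -> HIT
vaddr=1438: (5,4) in TLB -> HIT
vaddr=1439: (5,4) in TLB -> HIT

Answer: MISS MISS HIT HIT HIT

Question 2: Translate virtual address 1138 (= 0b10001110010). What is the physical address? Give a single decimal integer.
vaddr = 1138 = 0b10001110010
Split: l1_idx=4, l2_idx=3, offset=18
L1[4] = 1
L2[1][3] = 76
paddr = 76 * 32 + 18 = 2450

Answer: 2450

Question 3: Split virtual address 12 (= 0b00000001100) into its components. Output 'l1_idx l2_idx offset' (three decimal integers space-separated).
vaddr = 12 = 0b00000001100
  top 3 bits -> l1_idx = 0
  next 3 bits -> l2_idx = 0
  bottom 5 bits -> offset = 12

Answer: 0 0 12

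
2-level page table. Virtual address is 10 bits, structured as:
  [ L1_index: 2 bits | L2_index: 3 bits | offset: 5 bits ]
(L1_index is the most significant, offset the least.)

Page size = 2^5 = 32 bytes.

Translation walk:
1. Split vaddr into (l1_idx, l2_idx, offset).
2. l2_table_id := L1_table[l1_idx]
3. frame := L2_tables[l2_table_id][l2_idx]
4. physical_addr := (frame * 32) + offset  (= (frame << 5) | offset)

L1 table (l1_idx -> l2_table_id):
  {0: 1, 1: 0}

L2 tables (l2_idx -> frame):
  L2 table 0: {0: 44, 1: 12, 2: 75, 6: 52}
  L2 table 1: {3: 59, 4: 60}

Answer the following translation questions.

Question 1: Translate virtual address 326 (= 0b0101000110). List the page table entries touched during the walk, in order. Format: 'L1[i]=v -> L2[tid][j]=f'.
Answer: L1[1]=0 -> L2[0][2]=75

Derivation:
vaddr = 326 = 0b0101000110
Split: l1_idx=1, l2_idx=2, offset=6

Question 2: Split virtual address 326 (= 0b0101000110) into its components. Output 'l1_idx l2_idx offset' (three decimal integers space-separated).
vaddr = 326 = 0b0101000110
  top 2 bits -> l1_idx = 1
  next 3 bits -> l2_idx = 2
  bottom 5 bits -> offset = 6

Answer: 1 2 6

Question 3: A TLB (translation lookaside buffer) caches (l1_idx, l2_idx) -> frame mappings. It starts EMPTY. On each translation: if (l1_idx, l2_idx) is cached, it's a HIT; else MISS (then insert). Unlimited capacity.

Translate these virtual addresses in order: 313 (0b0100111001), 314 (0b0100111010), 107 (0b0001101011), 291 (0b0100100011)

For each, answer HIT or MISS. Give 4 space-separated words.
vaddr=313: (1,1) not in TLB -> MISS, insert
vaddr=314: (1,1) in TLB -> HIT
vaddr=107: (0,3) not in TLB -> MISS, insert
vaddr=291: (1,1) in TLB -> HIT

Answer: MISS HIT MISS HIT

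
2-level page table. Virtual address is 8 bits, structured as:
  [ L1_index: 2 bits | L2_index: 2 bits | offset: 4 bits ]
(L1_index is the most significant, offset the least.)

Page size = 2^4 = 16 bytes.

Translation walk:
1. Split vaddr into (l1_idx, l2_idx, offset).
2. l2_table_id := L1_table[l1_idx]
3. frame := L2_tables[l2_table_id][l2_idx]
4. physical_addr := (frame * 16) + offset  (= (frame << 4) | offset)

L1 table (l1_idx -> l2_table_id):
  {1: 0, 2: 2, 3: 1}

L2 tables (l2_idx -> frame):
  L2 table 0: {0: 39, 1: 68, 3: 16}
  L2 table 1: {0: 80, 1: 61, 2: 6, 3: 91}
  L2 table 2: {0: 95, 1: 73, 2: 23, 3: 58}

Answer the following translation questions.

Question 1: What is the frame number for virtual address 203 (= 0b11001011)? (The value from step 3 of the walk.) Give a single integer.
vaddr = 203: l1_idx=3, l2_idx=0
L1[3] = 1; L2[1][0] = 80

Answer: 80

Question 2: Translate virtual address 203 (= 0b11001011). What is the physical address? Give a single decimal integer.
vaddr = 203 = 0b11001011
Split: l1_idx=3, l2_idx=0, offset=11
L1[3] = 1
L2[1][0] = 80
paddr = 80 * 16 + 11 = 1291

Answer: 1291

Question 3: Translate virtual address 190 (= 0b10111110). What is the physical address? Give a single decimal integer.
vaddr = 190 = 0b10111110
Split: l1_idx=2, l2_idx=3, offset=14
L1[2] = 2
L2[2][3] = 58
paddr = 58 * 16 + 14 = 942

Answer: 942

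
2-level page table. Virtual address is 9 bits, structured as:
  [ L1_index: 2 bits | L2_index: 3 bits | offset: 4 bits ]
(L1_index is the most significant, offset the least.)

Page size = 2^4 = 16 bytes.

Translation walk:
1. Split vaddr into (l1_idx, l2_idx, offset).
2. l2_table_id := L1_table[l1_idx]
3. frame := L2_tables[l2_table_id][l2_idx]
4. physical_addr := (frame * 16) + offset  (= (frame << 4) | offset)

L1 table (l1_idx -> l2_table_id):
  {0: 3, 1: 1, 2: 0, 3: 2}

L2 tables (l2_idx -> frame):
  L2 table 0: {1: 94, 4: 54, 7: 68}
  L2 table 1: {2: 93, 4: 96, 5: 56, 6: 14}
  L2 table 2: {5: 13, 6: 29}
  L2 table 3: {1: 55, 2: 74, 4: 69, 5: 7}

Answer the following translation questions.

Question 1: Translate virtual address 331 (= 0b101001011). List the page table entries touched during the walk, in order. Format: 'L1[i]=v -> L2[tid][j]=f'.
Answer: L1[2]=0 -> L2[0][4]=54

Derivation:
vaddr = 331 = 0b101001011
Split: l1_idx=2, l2_idx=4, offset=11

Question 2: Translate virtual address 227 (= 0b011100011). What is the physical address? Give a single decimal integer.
vaddr = 227 = 0b011100011
Split: l1_idx=1, l2_idx=6, offset=3
L1[1] = 1
L2[1][6] = 14
paddr = 14 * 16 + 3 = 227

Answer: 227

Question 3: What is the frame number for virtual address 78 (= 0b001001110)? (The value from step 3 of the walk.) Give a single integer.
Answer: 69

Derivation:
vaddr = 78: l1_idx=0, l2_idx=4
L1[0] = 3; L2[3][4] = 69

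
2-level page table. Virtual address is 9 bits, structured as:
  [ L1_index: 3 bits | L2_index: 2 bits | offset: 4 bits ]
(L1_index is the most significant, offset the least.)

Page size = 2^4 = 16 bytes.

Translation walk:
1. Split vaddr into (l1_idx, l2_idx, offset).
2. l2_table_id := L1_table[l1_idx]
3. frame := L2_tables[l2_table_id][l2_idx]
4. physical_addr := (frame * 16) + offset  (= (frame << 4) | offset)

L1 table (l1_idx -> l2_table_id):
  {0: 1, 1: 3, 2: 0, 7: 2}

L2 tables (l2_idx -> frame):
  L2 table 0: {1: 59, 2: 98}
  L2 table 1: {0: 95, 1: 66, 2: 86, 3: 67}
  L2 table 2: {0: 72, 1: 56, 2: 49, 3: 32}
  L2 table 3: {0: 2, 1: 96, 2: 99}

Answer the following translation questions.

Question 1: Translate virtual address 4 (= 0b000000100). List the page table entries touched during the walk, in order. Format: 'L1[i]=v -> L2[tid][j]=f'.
vaddr = 4 = 0b000000100
Split: l1_idx=0, l2_idx=0, offset=4

Answer: L1[0]=1 -> L2[1][0]=95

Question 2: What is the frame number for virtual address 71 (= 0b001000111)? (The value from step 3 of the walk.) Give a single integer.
Answer: 2

Derivation:
vaddr = 71: l1_idx=1, l2_idx=0
L1[1] = 3; L2[3][0] = 2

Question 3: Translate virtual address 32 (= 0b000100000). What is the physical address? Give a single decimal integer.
Answer: 1376

Derivation:
vaddr = 32 = 0b000100000
Split: l1_idx=0, l2_idx=2, offset=0
L1[0] = 1
L2[1][2] = 86
paddr = 86 * 16 + 0 = 1376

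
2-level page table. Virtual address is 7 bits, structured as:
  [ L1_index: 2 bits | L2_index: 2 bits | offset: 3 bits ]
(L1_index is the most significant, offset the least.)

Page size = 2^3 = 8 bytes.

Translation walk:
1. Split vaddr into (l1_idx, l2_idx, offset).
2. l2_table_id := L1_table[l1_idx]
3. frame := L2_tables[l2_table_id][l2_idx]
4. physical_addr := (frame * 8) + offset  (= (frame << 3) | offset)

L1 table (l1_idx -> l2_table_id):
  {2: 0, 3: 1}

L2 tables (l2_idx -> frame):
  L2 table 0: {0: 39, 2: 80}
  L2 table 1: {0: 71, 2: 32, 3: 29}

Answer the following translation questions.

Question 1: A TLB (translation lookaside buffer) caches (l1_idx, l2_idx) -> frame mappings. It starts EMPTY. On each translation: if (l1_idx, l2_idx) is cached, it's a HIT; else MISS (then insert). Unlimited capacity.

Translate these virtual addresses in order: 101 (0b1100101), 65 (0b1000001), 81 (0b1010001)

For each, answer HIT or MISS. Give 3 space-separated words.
vaddr=101: (3,0) not in TLB -> MISS, insert
vaddr=65: (2,0) not in TLB -> MISS, insert
vaddr=81: (2,2) not in TLB -> MISS, insert

Answer: MISS MISS MISS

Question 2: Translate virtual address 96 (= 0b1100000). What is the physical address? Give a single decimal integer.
vaddr = 96 = 0b1100000
Split: l1_idx=3, l2_idx=0, offset=0
L1[3] = 1
L2[1][0] = 71
paddr = 71 * 8 + 0 = 568

Answer: 568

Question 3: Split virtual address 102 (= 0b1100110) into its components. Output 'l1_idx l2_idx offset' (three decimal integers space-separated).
vaddr = 102 = 0b1100110
  top 2 bits -> l1_idx = 3
  next 2 bits -> l2_idx = 0
  bottom 3 bits -> offset = 6

Answer: 3 0 6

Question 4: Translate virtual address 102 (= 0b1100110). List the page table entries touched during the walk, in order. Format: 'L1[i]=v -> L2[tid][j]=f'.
vaddr = 102 = 0b1100110
Split: l1_idx=3, l2_idx=0, offset=6

Answer: L1[3]=1 -> L2[1][0]=71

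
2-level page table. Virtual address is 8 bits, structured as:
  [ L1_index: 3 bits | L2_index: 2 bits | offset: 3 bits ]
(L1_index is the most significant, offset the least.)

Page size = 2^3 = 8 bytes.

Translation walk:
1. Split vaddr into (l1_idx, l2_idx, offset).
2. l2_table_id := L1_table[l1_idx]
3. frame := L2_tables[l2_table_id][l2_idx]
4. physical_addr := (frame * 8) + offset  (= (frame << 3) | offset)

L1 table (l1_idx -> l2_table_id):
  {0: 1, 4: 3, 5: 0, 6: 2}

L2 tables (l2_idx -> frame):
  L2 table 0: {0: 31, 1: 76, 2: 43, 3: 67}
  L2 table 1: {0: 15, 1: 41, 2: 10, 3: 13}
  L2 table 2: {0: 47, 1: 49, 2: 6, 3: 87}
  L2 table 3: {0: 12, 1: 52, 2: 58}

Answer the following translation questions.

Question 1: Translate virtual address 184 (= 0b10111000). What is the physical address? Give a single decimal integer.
Answer: 536

Derivation:
vaddr = 184 = 0b10111000
Split: l1_idx=5, l2_idx=3, offset=0
L1[5] = 0
L2[0][3] = 67
paddr = 67 * 8 + 0 = 536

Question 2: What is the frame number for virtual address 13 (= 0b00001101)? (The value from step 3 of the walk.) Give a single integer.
vaddr = 13: l1_idx=0, l2_idx=1
L1[0] = 1; L2[1][1] = 41

Answer: 41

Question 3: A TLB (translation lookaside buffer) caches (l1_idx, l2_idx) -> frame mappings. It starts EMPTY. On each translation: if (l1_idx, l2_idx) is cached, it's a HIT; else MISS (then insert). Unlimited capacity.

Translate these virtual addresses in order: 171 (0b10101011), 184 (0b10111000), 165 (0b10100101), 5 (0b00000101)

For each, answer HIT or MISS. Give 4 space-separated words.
vaddr=171: (5,1) not in TLB -> MISS, insert
vaddr=184: (5,3) not in TLB -> MISS, insert
vaddr=165: (5,0) not in TLB -> MISS, insert
vaddr=5: (0,0) not in TLB -> MISS, insert

Answer: MISS MISS MISS MISS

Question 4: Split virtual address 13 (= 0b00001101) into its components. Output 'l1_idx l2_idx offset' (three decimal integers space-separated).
vaddr = 13 = 0b00001101
  top 3 bits -> l1_idx = 0
  next 2 bits -> l2_idx = 1
  bottom 3 bits -> offset = 5

Answer: 0 1 5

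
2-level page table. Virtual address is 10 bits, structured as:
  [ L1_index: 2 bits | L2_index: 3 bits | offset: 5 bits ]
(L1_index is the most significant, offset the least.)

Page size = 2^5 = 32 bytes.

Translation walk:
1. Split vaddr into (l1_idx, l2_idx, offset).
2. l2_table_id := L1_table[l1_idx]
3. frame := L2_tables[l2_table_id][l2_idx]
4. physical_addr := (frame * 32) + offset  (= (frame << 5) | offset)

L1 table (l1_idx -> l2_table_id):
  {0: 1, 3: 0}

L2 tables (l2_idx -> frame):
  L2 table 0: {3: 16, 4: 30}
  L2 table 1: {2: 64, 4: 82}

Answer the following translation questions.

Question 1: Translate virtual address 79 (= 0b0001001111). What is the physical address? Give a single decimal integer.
Answer: 2063

Derivation:
vaddr = 79 = 0b0001001111
Split: l1_idx=0, l2_idx=2, offset=15
L1[0] = 1
L2[1][2] = 64
paddr = 64 * 32 + 15 = 2063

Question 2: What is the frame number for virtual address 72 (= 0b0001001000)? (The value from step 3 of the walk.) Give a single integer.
vaddr = 72: l1_idx=0, l2_idx=2
L1[0] = 1; L2[1][2] = 64

Answer: 64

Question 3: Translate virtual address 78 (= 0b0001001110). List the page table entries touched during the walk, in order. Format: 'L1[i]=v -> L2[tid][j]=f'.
Answer: L1[0]=1 -> L2[1][2]=64

Derivation:
vaddr = 78 = 0b0001001110
Split: l1_idx=0, l2_idx=2, offset=14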